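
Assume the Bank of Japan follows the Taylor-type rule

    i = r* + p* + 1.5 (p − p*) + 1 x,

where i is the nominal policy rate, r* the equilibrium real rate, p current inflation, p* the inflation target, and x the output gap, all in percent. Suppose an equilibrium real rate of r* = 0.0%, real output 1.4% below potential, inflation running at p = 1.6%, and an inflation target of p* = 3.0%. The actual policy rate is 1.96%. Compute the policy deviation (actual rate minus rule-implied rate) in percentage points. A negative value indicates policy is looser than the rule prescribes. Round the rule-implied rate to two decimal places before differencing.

Output 1.4% below potential → x = -1.4.
i = 0.0 + 3.0 + 1.5 × (1.6 − 3.0) + 1 × (-1.4)
   = 0.0 + 3 − 2.1 − 1.4 = -0.50
Deviation = 1.96 − (-0.50) = 2.46 pp.

2.46 pp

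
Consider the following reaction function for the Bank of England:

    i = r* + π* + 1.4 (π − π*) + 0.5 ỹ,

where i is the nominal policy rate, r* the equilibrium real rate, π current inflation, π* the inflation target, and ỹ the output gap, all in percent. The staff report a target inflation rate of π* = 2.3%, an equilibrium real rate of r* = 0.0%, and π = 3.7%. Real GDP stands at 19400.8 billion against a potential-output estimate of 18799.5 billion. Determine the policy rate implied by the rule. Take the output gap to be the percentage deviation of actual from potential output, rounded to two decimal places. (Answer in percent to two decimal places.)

Output gap = 100 × (19400.8 − 18799.5) / 18799.5 = 3.20%.
i = 0.00 + 2.30 + 1.4 × (3.70 − 2.30) + 0.5 × 3.20
   = 0.00 + 2.3 + 1.96 + 1.6 = 5.86

5.86%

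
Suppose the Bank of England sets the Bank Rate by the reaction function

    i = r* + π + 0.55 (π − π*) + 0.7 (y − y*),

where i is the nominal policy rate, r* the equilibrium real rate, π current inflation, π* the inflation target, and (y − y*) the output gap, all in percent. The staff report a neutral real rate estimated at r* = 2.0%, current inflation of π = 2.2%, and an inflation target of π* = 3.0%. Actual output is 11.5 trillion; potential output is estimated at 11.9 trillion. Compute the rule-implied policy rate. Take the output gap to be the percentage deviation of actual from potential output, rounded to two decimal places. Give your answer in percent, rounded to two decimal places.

Output gap = 100 × (11.5 − 11.9) / 11.9 = -3.36%.
i = 2.00 + 2.20 + 0.55 × (2.20 − 3.00) + 0.7 × (-3.36)
   = 2.00 + 2.2 − 0.44 − 2.352 = 1.41

1.41%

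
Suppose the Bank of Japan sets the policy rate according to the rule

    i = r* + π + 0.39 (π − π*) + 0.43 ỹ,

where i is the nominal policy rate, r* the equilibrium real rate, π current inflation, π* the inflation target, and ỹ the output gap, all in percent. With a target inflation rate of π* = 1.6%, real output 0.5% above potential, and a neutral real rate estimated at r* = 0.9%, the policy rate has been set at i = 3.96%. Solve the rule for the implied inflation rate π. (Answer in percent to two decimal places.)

Output 0.5% above potential → ỹ = 0.5.
Collecting π: i = r* + (1 + 0.39) π − 0.39 π* + 0.43 ỹ
1.39 π = 3.96 − 0.9 + 0.39 × 1.6 − 0.43 × 0.5 = 3.469
π = 3.469 / 1.39 = 2.50

2.50%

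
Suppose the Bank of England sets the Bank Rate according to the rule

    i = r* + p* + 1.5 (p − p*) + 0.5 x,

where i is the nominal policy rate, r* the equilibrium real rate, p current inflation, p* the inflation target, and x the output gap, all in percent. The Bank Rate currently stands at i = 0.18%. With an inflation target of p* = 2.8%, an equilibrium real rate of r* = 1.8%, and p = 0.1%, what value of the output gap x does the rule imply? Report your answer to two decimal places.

-0.74%

0.5 x = 0.18 − 1.8 − 2.8 − 1.5 × (0.1 − 2.8) = -0.37
x = -0.37 / 0.5 = -0.74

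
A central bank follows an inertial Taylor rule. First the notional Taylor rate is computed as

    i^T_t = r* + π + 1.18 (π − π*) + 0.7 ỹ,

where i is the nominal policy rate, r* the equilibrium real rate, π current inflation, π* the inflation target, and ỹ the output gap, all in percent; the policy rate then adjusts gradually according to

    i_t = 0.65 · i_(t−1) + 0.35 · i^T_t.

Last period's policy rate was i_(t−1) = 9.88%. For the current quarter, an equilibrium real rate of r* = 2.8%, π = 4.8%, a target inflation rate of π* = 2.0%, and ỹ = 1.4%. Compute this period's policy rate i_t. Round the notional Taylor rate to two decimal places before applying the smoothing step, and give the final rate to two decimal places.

i^T_t = 2.8 + 4.8 + 1.18 × (4.8 − 2.0) + 0.7 × 1.4
   = 2.8 + 4.8 + 3.304 + 0.98 = 11.88
i_t = 0.65 × 9.88 + 0.35 × 11.88 = 6.422 + 4.158 = 10.58

10.58%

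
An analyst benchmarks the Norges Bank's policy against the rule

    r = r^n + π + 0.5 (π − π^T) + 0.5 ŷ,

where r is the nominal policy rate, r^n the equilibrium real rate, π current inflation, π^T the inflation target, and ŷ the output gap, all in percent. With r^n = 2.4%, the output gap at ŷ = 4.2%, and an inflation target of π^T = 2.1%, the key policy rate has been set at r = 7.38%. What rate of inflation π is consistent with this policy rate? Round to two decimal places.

Collecting π: r = r^n + (1 + 0.5) π − 0.5 π^T + 0.5 ŷ
1.5 π = 7.38 − 2.4 + 0.5 × 2.1 − 0.5 × 4.2 = 3.93
π = 3.93 / 1.5 = 2.62

2.62%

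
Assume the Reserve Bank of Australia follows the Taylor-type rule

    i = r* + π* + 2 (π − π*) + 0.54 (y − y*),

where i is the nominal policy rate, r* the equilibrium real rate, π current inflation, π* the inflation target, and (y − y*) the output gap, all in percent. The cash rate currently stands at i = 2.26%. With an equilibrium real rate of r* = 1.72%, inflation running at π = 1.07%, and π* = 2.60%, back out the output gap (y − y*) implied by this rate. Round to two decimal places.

0.54 (y − y*) = 2.26 − 1.72 − 2.60 − 2 × (1.07 − 2.60) = 1
(y − y*) = 1 / 0.54 = 1.85

1.85%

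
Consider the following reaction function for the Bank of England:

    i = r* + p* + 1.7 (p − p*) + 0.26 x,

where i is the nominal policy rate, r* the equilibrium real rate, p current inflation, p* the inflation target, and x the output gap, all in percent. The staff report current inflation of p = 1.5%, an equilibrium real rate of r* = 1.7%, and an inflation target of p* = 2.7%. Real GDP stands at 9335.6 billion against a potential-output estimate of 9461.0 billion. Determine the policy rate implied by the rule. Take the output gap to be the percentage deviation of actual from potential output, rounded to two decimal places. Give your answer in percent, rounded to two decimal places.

2.01%

Output gap = 100 × (9335.6 − 9461.0) / 9461.0 = -1.33%.
i = 1.70 + 2.70 + 1.7 × (1.50 − 2.70) + 0.26 × (-1.33)
   = 1.70 + 2.7 − 2.04 − 0.3458 = 2.01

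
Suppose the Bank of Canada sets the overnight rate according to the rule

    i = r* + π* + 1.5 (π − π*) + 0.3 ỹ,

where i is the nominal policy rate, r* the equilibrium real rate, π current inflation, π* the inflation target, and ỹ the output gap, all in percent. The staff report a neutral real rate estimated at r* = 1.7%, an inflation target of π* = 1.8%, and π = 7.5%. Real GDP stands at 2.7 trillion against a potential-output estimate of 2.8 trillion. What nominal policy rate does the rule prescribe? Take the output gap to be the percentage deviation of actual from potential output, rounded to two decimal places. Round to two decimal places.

Output gap = 100 × (2.7 − 2.8) / 2.8 = -3.57%.
i = 1.70 + 1.80 + 1.5 × (7.50 − 1.80) + 0.3 × (-3.57)
   = 1.70 + 1.8 + 8.55 − 1.071 = 10.98

10.98%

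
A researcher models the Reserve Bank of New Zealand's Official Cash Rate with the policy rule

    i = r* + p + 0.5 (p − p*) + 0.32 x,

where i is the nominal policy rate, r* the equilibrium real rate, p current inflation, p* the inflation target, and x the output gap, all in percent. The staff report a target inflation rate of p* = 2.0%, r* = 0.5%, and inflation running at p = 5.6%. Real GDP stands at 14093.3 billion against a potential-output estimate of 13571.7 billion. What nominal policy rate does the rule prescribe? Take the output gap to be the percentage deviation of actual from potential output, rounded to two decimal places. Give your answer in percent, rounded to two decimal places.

Output gap = 100 × (14093.3 − 13571.7) / 13571.7 = 3.84%.
i = 0.50 + 5.60 + 0.5 × (5.60 − 2.00) + 0.32 × 3.84
   = 0.50 + 5.6 + 1.8 + 1.2288 = 9.13

9.13%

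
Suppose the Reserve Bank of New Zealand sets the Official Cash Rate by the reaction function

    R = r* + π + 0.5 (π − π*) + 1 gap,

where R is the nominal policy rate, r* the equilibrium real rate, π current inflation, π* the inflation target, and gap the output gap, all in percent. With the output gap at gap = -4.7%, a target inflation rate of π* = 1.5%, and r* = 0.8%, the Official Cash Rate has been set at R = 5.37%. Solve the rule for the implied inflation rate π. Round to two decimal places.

6.68%

Collecting π: R = r* + (1 + 0.5) π − 0.5 π* + 1 gap
1.5 π = 5.37 − 0.8 + 0.5 × 1.5 − 1 × (-4.7) = 10.02
π = 10.02 / 1.5 = 6.68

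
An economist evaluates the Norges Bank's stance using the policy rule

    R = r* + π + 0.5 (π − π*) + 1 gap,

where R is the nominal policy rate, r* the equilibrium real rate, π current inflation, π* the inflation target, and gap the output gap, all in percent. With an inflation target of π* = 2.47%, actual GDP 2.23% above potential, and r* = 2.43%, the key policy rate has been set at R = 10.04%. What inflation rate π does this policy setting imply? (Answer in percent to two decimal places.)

4.41%

Output 2.23% above potential → gap = 2.23.
Collecting π: R = r* + (1 + 0.5) π − 0.5 π* + 1 gap
1.5 π = 10.04 − 2.43 + 0.5 × 2.47 − 1 × 2.23 = 6.615
π = 6.615 / 1.5 = 4.41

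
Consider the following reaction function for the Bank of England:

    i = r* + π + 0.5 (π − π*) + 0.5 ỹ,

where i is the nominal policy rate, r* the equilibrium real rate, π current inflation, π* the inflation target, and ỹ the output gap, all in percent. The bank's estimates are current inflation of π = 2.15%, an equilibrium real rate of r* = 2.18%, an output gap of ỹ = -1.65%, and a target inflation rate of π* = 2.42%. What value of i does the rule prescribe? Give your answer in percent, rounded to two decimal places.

3.37%

i = 2.18 + 2.15 + 0.5 × (2.15 − 2.42) + 0.5 × (-1.65)
   = 2.18 + 2.15 − 0.135 − 0.825 = 3.37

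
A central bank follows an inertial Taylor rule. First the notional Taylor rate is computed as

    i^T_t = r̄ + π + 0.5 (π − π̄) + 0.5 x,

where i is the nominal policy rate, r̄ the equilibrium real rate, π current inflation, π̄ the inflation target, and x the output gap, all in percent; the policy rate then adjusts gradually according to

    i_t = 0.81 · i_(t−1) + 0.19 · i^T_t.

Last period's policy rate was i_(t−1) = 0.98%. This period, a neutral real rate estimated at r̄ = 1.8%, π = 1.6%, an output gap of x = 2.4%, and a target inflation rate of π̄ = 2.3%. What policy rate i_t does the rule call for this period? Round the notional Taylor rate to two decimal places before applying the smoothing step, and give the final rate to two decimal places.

i^T_t = 1.8 + 1.6 + 0.5 × (1.6 − 2.3) + 0.5 × 2.4
   = 1.8 + 1.6 − 0.35 + 1.2 = 4.25
i_t = 0.81 × 0.98 + 0.19 × 4.25 = 0.7938 + 0.8075 = 1.60

1.60%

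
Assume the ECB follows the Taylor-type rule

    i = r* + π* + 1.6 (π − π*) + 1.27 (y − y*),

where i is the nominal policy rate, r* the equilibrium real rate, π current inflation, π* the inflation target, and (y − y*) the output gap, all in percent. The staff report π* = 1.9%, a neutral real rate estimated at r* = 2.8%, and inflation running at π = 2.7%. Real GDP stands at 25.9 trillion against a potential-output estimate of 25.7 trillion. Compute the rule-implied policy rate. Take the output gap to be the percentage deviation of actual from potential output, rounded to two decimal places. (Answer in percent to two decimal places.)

Output gap = 100 × (25.9 − 25.7) / 25.7 = 0.78%.
i = 2.80 + 1.90 + 1.6 × (2.70 − 1.90) + 1.27 × 0.78
   = 2.80 + 1.9 + 1.28 + 0.9906 = 6.97

6.97%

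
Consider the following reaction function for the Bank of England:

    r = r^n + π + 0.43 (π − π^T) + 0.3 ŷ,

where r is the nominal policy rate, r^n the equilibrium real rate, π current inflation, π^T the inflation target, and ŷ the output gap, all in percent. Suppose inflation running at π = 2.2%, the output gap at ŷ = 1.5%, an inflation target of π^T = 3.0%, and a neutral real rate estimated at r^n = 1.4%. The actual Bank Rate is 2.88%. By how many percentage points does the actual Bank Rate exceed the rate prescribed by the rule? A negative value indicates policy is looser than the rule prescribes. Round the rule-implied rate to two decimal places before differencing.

-0.83 pp

r = 1.4 + 2.2 + 0.43 × (2.2 − 3.0) + 0.3 × 1.5
   = 1.4 + 2.2 − 0.344 + 0.45 = 3.71
Deviation = 2.88 − 3.71 = -0.83 pp.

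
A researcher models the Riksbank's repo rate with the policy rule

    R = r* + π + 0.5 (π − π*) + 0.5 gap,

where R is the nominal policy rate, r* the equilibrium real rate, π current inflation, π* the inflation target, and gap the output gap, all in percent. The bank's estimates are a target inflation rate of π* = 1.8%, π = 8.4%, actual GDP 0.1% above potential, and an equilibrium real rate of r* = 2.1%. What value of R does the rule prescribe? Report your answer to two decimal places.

Output 0.1% above potential → gap = 0.1.
R = 2.1 + 8.4 + 0.5 × (8.4 − 1.8) + 0.5 × 0.1
   = 2.1 + 8.4 + 3.3 + 0.05 = 13.85

13.85%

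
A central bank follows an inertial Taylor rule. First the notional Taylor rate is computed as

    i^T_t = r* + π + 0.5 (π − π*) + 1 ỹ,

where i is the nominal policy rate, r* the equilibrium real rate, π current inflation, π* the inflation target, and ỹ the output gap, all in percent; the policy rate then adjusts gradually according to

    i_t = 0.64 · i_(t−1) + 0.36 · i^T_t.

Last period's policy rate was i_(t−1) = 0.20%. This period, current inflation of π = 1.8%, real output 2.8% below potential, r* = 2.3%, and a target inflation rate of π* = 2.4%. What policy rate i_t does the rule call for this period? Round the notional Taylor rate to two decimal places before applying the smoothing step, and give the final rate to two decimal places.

Output 2.8% below potential → ỹ = -2.8.
i^T_t = 2.3 + 1.8 + 0.5 × (1.8 − 2.4) + 1 × (-2.8)
   = 2.3 + 1.8 − 0.3 − 2.8 = 1.00
i_t = 0.64 × 0.20 + 0.36 × 1.00 = 0.128 + 0.36 = 0.49

0.49%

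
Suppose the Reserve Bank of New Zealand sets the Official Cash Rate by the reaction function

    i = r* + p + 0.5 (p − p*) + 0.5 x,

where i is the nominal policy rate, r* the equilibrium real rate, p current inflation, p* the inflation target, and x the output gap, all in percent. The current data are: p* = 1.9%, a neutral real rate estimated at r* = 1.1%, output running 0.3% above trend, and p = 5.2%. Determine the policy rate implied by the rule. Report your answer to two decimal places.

Output 0.3% above potential → x = 0.3.
i = 1.1 + 5.2 + 0.5 × (5.2 − 1.9) + 0.5 × 0.3
   = 1.1 + 5.2 + 1.65 + 0.15 = 8.10

8.10%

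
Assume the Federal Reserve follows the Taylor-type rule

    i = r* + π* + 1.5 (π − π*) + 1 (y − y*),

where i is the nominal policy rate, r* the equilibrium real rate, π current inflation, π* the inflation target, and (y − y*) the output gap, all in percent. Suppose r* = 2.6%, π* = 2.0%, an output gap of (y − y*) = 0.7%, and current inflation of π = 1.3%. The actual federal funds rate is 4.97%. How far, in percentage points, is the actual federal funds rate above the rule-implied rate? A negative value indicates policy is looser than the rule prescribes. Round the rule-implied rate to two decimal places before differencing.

0.72 pp

i = 2.6 + 2.0 + 1.5 × (1.3 − 2.0) + 1 × 0.7
   = 2.6 + 2 − 1.05 + 0.7 = 4.25
Deviation = 4.97 − 4.25 = 0.72 pp.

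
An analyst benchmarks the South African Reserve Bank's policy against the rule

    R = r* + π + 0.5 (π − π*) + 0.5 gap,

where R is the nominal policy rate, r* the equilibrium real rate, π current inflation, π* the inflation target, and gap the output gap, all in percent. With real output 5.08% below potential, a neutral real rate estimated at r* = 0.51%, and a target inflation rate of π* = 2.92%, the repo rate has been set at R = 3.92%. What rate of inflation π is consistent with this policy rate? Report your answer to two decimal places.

Output 5.08% below potential → gap = -5.08.
Collecting π: R = r* + (1 + 0.5) π − 0.5 π* + 0.5 gap
1.5 π = 3.92 − 0.51 + 0.5 × 2.92 − 0.5 × (-5.08) = 7.41
π = 7.41 / 1.5 = 4.94

4.94%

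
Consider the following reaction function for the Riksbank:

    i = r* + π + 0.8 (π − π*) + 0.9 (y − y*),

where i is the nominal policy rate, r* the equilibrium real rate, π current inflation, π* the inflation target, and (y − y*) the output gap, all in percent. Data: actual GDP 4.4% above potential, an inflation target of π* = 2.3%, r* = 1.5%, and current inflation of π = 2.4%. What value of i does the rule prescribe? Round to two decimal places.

7.94%

Output 4.4% above potential → (y − y*) = 4.4.
i = 1.5 + 2.4 + 0.8 × (2.4 − 2.3) + 0.9 × 4.4
   = 1.5 + 2.4 + 0.08 + 3.96 = 7.94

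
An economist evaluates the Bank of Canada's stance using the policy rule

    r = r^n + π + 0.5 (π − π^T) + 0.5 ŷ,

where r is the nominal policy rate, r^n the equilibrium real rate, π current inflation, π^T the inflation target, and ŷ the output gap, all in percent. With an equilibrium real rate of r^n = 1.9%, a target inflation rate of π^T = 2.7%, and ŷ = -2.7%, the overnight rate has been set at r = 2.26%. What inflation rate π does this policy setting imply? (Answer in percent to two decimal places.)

2.04%

Collecting π: r = r^n + (1 + 0.5) π − 0.5 π^T + 0.5 ŷ
1.5 π = 2.26 − 1.9 + 0.5 × 2.7 − 0.5 × (-2.7) = 3.06
π = 3.06 / 1.5 = 2.04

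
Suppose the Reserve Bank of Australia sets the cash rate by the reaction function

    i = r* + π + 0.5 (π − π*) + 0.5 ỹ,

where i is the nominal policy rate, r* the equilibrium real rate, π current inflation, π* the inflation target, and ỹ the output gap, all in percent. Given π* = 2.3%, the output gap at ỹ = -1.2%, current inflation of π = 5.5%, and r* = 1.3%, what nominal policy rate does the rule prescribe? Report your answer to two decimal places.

7.80%

i = 1.3 + 5.5 + 0.5 × (5.5 − 2.3) + 0.5 × (-1.2)
   = 1.3 + 5.5 + 1.6 − 0.6 = 7.80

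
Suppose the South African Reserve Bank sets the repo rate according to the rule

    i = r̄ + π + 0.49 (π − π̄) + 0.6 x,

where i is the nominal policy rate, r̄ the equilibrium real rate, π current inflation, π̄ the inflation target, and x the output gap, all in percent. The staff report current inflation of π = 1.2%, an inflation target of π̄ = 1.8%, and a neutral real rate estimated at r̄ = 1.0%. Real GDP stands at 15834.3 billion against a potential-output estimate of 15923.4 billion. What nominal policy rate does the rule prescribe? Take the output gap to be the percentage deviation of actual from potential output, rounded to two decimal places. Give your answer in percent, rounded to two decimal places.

1.57%

Output gap = 100 × (15834.3 − 15923.4) / 15923.4 = -0.56%.
i = 1.00 + 1.20 + 0.49 × (1.20 − 1.80) + 0.6 × (-0.56)
   = 1.00 + 1.2 − 0.294 − 0.336 = 1.57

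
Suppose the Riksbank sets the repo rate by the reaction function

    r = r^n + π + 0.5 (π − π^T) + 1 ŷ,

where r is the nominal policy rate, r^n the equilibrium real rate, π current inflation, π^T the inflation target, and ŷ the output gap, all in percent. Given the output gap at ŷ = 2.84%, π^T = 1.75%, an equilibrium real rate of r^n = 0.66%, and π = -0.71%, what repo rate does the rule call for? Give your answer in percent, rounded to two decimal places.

1.56%

r = 0.66 + (-0.71) + 0.5 × (-0.71 − 1.75) + 1 × 2.84
   = 0.66 − 0.71 − 1.23 + 2.84 = 1.56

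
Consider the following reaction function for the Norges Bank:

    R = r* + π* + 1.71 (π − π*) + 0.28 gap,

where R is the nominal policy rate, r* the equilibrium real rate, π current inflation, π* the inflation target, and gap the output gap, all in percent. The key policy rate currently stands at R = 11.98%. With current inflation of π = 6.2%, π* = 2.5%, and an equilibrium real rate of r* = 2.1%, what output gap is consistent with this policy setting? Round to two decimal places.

0.28 gap = 11.98 − 2.1 − 2.5 − 1.71 × (6.2 − 2.5) = 1.053
gap = 1.053 / 0.28 = 3.76

3.76%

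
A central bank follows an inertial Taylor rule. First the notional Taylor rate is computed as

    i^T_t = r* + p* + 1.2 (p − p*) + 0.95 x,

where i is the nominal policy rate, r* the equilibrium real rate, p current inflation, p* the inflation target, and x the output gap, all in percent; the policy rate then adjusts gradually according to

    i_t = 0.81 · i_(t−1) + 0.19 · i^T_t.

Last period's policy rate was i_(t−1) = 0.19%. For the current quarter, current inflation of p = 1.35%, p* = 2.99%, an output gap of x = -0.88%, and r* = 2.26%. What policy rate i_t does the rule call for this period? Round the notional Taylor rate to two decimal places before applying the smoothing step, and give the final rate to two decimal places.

i^T_t = 2.26 + 2.99 + 1.2 × (1.35 − 2.99) + 0.95 × (-0.88)
   = 2.26 + 2.99 − 1.968 − 0.836 = 2.45
i_t = 0.81 × 0.19 + 0.19 × 2.45 = 0.1539 + 0.4655 = 0.62

0.62%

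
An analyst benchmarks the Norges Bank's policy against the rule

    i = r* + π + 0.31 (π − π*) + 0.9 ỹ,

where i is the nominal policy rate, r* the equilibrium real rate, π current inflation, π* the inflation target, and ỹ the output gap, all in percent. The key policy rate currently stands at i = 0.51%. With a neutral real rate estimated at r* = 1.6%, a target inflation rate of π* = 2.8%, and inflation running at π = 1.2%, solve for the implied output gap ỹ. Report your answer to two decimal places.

-1.99%

0.9 ỹ = 0.51 − 1.6 − 1.2 − 0.31 × (1.2 − 2.8) = -1.794
ỹ = -1.794 / 0.9 = -1.99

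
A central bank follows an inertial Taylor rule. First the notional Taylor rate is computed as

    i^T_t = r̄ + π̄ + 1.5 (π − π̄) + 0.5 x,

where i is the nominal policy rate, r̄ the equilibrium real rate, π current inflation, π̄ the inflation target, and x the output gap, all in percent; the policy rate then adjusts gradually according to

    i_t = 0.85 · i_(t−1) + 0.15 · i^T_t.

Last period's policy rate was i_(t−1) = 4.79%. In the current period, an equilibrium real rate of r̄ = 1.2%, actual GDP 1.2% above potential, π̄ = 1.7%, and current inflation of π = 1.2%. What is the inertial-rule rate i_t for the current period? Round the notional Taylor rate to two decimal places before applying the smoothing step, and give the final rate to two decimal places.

Output 1.2% above potential → x = 1.2.
i^T_t = 1.2 + 1.7 + 1.5 × (1.2 − 1.7) + 0.5 × 1.2
   = 1.2 + 1.7 − 0.75 + 0.6 = 2.75
i_t = 0.85 × 4.79 + 0.15 × 2.75 = 4.0715 + 0.4125 = 4.48

4.48%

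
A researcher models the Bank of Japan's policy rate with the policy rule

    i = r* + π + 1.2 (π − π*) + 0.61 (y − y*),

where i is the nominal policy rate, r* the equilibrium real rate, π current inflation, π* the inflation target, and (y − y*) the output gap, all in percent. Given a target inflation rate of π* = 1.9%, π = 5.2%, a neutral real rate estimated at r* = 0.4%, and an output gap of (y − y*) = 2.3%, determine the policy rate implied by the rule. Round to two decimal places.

i = 0.4 + 5.2 + 1.2 × (5.2 − 1.9) + 0.61 × 2.3
   = 0.4 + 5.2 + 3.96 + 1.403 = 10.96

10.96%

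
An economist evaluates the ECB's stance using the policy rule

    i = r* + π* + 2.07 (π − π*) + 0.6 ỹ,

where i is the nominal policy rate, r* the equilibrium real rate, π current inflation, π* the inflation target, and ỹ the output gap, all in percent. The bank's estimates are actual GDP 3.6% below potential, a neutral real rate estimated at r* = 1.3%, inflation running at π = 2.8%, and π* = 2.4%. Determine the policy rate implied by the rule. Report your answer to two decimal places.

Output 3.6% below potential → ỹ = -3.6.
i = 1.3 + 2.4 + 2.07 × (2.8 − 2.4) + 0.6 × (-3.6)
   = 1.3 + 2.4 + 0.828 − 2.16 = 2.37

2.37%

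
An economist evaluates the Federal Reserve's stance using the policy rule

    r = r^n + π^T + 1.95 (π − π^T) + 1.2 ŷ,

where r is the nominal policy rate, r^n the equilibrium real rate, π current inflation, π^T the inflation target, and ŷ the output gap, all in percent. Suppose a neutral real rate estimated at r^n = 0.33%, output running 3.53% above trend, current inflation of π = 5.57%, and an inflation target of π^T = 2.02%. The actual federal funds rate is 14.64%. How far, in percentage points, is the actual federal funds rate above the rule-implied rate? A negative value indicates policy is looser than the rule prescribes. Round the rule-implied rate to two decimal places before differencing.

Output 3.53% above potential → ŷ = 3.53.
r = 0.33 + 2.02 + 1.95 × (5.57 − 2.02) + 1.2 × 3.53
   = 0.33 + 2.02 + 6.9225 + 4.236 = 13.51
Deviation = 14.64 − 13.51 = 1.13 pp.

1.13 pp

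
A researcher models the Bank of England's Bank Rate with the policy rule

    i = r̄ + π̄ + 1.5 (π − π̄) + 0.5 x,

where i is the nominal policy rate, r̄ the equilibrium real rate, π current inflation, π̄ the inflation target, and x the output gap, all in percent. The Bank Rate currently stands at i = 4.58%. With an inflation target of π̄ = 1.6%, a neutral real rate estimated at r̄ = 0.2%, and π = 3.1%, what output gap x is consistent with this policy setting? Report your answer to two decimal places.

1.06%

0.5 x = 4.58 − 0.2 − 1.6 − 1.5 × (3.1 − 1.6) = 0.53
x = 0.53 / 0.5 = 1.06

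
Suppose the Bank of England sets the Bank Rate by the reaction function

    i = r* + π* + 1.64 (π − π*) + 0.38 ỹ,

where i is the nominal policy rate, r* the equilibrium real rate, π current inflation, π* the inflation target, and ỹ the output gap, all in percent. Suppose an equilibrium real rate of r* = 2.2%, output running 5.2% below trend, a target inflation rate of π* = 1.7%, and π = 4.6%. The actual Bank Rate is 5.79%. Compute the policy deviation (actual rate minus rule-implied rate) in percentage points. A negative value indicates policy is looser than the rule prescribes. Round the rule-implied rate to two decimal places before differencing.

Output 5.2% below potential → ỹ = -5.2.
i = 2.2 + 1.7 + 1.64 × (4.6 − 1.7) + 0.38 × (-5.2)
   = 2.2 + 1.7 + 4.756 − 1.976 = 6.68
Deviation = 5.79 − 6.68 = -0.89 pp.

-0.89 pp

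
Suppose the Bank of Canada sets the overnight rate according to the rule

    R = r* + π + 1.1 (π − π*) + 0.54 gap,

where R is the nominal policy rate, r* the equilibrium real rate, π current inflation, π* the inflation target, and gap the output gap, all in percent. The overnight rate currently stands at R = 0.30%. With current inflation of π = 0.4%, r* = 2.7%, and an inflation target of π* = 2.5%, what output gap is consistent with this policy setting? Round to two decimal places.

-0.91%

0.54 gap = 0.30 − 2.7 − 0.4 − 1.1 × (0.4 − 2.5) = -0.49
gap = -0.49 / 0.54 = -0.91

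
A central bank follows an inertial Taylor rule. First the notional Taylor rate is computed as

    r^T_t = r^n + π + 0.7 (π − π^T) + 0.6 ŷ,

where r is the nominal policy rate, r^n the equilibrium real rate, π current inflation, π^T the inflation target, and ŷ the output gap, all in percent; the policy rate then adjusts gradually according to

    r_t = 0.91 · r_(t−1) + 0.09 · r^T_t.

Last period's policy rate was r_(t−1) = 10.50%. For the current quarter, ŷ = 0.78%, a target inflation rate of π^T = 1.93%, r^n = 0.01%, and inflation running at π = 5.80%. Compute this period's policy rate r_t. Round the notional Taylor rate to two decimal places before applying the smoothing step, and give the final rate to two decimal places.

10.36%

r^T_t = 0.01 + 5.80 + 0.7 × (5.80 − 1.93) + 0.6 × 0.78
   = 0.01 + 5.8 + 2.709 + 0.468 = 8.99
r_t = 0.91 × 10.50 + 0.09 × 8.99 = 9.555 + 0.8091 = 10.36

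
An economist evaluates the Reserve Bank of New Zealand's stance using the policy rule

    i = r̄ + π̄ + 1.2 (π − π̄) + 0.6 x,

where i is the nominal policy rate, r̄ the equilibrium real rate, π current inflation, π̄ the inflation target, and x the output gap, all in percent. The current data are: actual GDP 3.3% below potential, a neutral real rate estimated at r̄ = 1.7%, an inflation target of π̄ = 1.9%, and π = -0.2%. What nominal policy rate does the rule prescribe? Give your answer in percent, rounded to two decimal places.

-0.90%

Output 3.3% below potential → x = -3.3.
i = 1.7 + 1.9 + 1.2 × (-0.2 − 1.9) + 0.6 × (-3.3)
   = 1.7 + 1.9 − 2.52 − 1.98 = -0.90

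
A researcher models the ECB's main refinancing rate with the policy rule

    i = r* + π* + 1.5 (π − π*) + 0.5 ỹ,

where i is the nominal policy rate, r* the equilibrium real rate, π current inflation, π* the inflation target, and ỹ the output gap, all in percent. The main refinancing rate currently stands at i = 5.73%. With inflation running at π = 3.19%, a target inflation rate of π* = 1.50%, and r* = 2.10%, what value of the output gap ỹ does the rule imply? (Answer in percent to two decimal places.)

0.5 ỹ = 5.73 − 2.10 − 1.50 − 1.5 × (3.19 − 1.50) = -0.405
ỹ = -0.405 / 0.5 = -0.81

-0.81%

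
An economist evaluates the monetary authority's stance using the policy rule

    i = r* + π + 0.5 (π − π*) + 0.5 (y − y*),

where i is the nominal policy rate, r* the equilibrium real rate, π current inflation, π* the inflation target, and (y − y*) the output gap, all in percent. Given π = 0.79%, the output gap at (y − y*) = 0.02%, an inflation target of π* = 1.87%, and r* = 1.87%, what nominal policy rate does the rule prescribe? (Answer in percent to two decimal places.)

2.13%

i = 1.87 + 0.79 + 0.5 × (0.79 − 1.87) + 0.5 × 0.02
   = 1.87 + 0.79 − 0.54 + 0.01 = 2.13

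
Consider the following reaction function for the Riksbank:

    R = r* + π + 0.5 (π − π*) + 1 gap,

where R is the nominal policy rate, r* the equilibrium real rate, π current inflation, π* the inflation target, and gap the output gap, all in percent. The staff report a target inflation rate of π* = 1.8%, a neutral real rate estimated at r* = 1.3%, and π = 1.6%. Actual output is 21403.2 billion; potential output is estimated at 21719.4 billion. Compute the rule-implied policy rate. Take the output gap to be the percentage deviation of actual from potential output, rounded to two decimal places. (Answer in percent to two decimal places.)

1.34%

Output gap = 100 × (21403.2 − 21719.4) / 21719.4 = -1.46%.
R = 1.30 + 1.60 + 0.5 × (1.60 − 1.80) + 1 × (-1.46)
   = 1.30 + 1.6 − 0.1 − 1.46 = 1.34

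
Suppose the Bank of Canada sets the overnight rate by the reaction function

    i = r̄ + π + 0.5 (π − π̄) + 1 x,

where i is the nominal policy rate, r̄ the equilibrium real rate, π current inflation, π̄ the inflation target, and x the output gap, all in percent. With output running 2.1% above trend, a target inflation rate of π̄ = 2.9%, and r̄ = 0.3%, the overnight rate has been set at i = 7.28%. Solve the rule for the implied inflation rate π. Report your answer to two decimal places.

4.22%

Output 2.1% above potential → x = 2.1.
Collecting π: i = r̄ + (1 + 0.5) π − 0.5 π̄ + 1 x
1.5 π = 7.28 − 0.3 + 0.5 × 2.9 − 1 × 2.1 = 6.33
π = 6.33 / 1.5 = 4.22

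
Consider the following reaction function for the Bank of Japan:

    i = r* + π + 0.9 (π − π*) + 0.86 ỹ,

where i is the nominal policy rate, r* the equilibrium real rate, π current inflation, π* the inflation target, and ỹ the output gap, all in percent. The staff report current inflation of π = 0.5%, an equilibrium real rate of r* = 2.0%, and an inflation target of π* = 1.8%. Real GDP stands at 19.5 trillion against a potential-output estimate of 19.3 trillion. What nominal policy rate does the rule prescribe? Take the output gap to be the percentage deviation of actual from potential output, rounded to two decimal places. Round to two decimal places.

Output gap = 100 × (19.5 − 19.3) / 19.3 = 1.04%.
i = 2.00 + 0.50 + 0.9 × (0.50 − 1.80) + 0.86 × 1.04
   = 2.00 + 0.5 − 1.17 + 0.8944 = 2.22

2.22%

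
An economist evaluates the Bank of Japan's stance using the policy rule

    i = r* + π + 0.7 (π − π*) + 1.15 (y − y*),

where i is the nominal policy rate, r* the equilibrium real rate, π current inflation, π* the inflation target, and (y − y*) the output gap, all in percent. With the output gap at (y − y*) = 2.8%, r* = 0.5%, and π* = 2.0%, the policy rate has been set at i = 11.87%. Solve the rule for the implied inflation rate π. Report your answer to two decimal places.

5.62%

Collecting π: i = r* + (1 + 0.7) π − 0.7 π* + 1.15 (y − y*)
1.7 π = 11.87 − 0.5 + 0.7 × 2.0 − 1.15 × 2.8 = 9.55
π = 9.55 / 1.7 = 5.62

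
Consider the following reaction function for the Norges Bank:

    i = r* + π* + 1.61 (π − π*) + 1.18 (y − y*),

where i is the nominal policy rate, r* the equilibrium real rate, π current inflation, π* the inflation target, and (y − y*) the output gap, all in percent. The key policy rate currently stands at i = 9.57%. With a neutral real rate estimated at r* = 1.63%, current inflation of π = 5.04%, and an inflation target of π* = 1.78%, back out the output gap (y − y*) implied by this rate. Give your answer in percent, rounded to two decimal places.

0.77%

1.18 (y − y*) = 9.57 − 1.63 − 1.78 − 1.61 × (5.04 − 1.78) = 0.9114
(y − y*) = 0.9114 / 1.18 = 0.77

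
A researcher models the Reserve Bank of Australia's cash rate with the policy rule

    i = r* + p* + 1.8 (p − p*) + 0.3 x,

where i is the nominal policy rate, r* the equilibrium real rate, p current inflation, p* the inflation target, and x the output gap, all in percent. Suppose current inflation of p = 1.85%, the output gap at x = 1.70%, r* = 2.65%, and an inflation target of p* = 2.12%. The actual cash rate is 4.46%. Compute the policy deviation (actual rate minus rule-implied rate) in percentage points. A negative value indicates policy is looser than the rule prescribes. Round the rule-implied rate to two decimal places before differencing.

i = 2.65 + 2.12 + 1.8 × (1.85 − 2.12) + 0.3 × 1.70
   = 2.65 + 2.12 − 0.486 + 0.51 = 4.79
Deviation = 4.46 − 4.79 = -0.33 pp.

-0.33 pp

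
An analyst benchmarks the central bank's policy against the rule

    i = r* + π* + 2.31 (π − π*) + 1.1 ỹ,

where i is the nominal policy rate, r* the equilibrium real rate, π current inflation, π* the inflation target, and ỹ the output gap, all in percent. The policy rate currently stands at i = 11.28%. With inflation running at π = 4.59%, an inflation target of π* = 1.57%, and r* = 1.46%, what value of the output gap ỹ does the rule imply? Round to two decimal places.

1.1 ỹ = 11.28 − 1.46 − 1.57 − 2.31 × (4.59 − 1.57) = 1.2738
ỹ = 1.2738 / 1.1 = 1.16

1.16%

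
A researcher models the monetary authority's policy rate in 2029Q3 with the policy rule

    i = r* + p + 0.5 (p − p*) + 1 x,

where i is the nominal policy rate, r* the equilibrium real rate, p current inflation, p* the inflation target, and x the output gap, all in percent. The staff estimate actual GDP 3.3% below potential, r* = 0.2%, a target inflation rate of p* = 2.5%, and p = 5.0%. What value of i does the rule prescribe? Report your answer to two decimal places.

Output 3.3% below potential → x = -3.3.
i = 0.2 + 5.0 + 0.5 × (5.0 − 2.5) + 1 × (-3.3)
   = 0.2 + 5 + 1.25 − 3.3 = 3.15

3.15%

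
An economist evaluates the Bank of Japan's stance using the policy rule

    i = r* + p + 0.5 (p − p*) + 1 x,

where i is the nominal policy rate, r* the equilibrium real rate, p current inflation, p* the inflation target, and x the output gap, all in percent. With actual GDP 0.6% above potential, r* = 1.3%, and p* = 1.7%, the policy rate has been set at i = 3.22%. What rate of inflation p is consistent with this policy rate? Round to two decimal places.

1.45%

Output 0.6% above potential → x = 0.6.
Collecting p: i = r* + (1 + 0.5) p − 0.5 p* + 1 x
1.5 p = 3.22 − 1.3 + 0.5 × 1.7 − 1 × 0.6 = 2.17
p = 2.17 / 1.5 = 1.45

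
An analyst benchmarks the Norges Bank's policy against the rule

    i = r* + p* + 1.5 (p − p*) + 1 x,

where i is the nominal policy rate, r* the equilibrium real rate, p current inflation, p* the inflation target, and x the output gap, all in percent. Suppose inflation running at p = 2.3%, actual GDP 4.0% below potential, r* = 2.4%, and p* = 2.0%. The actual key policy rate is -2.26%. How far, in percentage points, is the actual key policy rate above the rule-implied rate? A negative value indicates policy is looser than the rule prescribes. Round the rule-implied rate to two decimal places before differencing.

-3.11 pp

Output 4.0% below potential → x = -4.0.
i = 2.4 + 2.0 + 1.5 × (2.3 − 2.0) + 1 × (-4.0)
   = 2.4 + 2 + 0.45 − 4 = 0.85
Deviation = -2.26 − 0.85 = -3.11 pp.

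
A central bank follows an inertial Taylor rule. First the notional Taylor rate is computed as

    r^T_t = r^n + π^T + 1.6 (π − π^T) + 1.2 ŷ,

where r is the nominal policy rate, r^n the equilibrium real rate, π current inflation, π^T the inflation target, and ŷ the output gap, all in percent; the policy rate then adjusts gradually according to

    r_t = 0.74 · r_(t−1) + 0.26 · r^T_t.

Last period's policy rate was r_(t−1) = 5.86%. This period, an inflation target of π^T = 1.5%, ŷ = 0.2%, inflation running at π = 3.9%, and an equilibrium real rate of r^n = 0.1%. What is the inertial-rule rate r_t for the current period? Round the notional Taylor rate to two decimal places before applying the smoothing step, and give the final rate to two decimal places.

r^T_t = 0.1 + 1.5 + 1.6 × (3.9 − 1.5) + 1.2 × 0.2
   = 0.1 + 1.5 + 3.84 + 0.24 = 5.68
r_t = 0.74 × 5.86 + 0.26 × 5.68 = 4.3364 + 1.4768 = 5.81

5.81%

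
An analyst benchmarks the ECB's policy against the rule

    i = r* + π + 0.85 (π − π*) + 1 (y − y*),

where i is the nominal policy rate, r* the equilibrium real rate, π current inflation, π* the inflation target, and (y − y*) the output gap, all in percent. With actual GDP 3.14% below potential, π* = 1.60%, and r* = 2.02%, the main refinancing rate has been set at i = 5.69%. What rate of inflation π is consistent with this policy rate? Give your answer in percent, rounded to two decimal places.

4.42%

Output 3.14% below potential → (y − y*) = -3.14.
Collecting π: i = r* + (1 + 0.85) π − 0.85 π* + 1 (y − y*)
1.85 π = 5.69 − 2.02 + 0.85 × 1.60 − 1 × (-3.14) = 8.17
π = 8.17 / 1.85 = 4.42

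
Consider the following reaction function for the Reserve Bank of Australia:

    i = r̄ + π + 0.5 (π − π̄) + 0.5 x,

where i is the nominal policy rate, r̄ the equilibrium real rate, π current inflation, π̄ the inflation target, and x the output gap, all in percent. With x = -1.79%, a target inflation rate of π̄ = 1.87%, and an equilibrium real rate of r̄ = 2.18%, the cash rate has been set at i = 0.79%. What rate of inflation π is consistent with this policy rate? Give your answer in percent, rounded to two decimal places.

0.29%

Collecting π: i = r̄ + (1 + 0.5) π − 0.5 π̄ + 0.5 x
1.5 π = 0.79 − 2.18 + 0.5 × 1.87 − 0.5 × (-1.79) = 0.44
π = 0.44 / 1.5 = 0.29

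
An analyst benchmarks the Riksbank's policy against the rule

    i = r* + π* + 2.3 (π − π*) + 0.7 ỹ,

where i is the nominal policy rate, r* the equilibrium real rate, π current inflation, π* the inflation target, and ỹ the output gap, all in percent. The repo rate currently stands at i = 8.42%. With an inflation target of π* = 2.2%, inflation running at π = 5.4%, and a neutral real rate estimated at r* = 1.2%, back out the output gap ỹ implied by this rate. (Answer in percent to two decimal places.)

-3.34%

0.7 ỹ = 8.42 − 1.2 − 2.2 − 2.3 × (5.4 − 2.2) = -2.34
ỹ = -2.34 / 0.7 = -3.34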